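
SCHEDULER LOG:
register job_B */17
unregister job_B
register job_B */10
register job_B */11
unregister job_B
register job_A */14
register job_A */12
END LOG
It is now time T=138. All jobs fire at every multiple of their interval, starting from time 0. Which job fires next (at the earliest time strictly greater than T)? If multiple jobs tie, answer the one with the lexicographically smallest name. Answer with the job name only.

Answer: job_A

Derivation:
Op 1: register job_B */17 -> active={job_B:*/17}
Op 2: unregister job_B -> active={}
Op 3: register job_B */10 -> active={job_B:*/10}
Op 4: register job_B */11 -> active={job_B:*/11}
Op 5: unregister job_B -> active={}
Op 6: register job_A */14 -> active={job_A:*/14}
Op 7: register job_A */12 -> active={job_A:*/12}
  job_A: interval 12, next fire after T=138 is 144
Earliest = 144, winner (lex tiebreak) = job_A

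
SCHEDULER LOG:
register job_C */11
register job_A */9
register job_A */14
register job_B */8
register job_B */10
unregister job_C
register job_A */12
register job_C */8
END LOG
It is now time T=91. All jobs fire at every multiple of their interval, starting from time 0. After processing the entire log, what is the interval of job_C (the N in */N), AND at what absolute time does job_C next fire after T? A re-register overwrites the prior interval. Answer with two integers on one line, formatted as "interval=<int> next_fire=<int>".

Answer: interval=8 next_fire=96

Derivation:
Op 1: register job_C */11 -> active={job_C:*/11}
Op 2: register job_A */9 -> active={job_A:*/9, job_C:*/11}
Op 3: register job_A */14 -> active={job_A:*/14, job_C:*/11}
Op 4: register job_B */8 -> active={job_A:*/14, job_B:*/8, job_C:*/11}
Op 5: register job_B */10 -> active={job_A:*/14, job_B:*/10, job_C:*/11}
Op 6: unregister job_C -> active={job_A:*/14, job_B:*/10}
Op 7: register job_A */12 -> active={job_A:*/12, job_B:*/10}
Op 8: register job_C */8 -> active={job_A:*/12, job_B:*/10, job_C:*/8}
Final interval of job_C = 8
Next fire of job_C after T=91: (91//8+1)*8 = 96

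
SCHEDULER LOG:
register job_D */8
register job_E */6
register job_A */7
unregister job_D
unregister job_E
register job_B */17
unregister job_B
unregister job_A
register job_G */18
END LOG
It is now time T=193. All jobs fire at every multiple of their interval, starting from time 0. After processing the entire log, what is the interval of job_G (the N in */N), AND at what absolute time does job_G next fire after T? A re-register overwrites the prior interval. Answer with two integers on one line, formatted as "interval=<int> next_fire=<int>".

Op 1: register job_D */8 -> active={job_D:*/8}
Op 2: register job_E */6 -> active={job_D:*/8, job_E:*/6}
Op 3: register job_A */7 -> active={job_A:*/7, job_D:*/8, job_E:*/6}
Op 4: unregister job_D -> active={job_A:*/7, job_E:*/6}
Op 5: unregister job_E -> active={job_A:*/7}
Op 6: register job_B */17 -> active={job_A:*/7, job_B:*/17}
Op 7: unregister job_B -> active={job_A:*/7}
Op 8: unregister job_A -> active={}
Op 9: register job_G */18 -> active={job_G:*/18}
Final interval of job_G = 18
Next fire of job_G after T=193: (193//18+1)*18 = 198

Answer: interval=18 next_fire=198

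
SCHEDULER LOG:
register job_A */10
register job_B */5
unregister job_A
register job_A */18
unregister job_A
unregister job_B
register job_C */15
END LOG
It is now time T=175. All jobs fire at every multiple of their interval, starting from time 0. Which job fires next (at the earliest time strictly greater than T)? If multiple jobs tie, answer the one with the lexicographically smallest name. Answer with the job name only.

Answer: job_C

Derivation:
Op 1: register job_A */10 -> active={job_A:*/10}
Op 2: register job_B */5 -> active={job_A:*/10, job_B:*/5}
Op 3: unregister job_A -> active={job_B:*/5}
Op 4: register job_A */18 -> active={job_A:*/18, job_B:*/5}
Op 5: unregister job_A -> active={job_B:*/5}
Op 6: unregister job_B -> active={}
Op 7: register job_C */15 -> active={job_C:*/15}
  job_C: interval 15, next fire after T=175 is 180
Earliest = 180, winner (lex tiebreak) = job_C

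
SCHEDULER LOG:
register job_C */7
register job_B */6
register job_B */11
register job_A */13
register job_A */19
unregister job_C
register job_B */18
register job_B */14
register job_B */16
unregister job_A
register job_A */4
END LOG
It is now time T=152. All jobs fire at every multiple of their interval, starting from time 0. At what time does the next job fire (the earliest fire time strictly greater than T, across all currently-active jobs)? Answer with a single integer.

Answer: 156

Derivation:
Op 1: register job_C */7 -> active={job_C:*/7}
Op 2: register job_B */6 -> active={job_B:*/6, job_C:*/7}
Op 3: register job_B */11 -> active={job_B:*/11, job_C:*/7}
Op 4: register job_A */13 -> active={job_A:*/13, job_B:*/11, job_C:*/7}
Op 5: register job_A */19 -> active={job_A:*/19, job_B:*/11, job_C:*/7}
Op 6: unregister job_C -> active={job_A:*/19, job_B:*/11}
Op 7: register job_B */18 -> active={job_A:*/19, job_B:*/18}
Op 8: register job_B */14 -> active={job_A:*/19, job_B:*/14}
Op 9: register job_B */16 -> active={job_A:*/19, job_B:*/16}
Op 10: unregister job_A -> active={job_B:*/16}
Op 11: register job_A */4 -> active={job_A:*/4, job_B:*/16}
  job_A: interval 4, next fire after T=152 is 156
  job_B: interval 16, next fire after T=152 is 160
Earliest fire time = 156 (job job_A)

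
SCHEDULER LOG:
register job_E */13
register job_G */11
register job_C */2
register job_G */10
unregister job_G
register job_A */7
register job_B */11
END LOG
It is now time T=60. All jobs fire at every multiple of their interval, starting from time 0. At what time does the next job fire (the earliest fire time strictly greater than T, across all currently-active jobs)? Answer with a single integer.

Answer: 62

Derivation:
Op 1: register job_E */13 -> active={job_E:*/13}
Op 2: register job_G */11 -> active={job_E:*/13, job_G:*/11}
Op 3: register job_C */2 -> active={job_C:*/2, job_E:*/13, job_G:*/11}
Op 4: register job_G */10 -> active={job_C:*/2, job_E:*/13, job_G:*/10}
Op 5: unregister job_G -> active={job_C:*/2, job_E:*/13}
Op 6: register job_A */7 -> active={job_A:*/7, job_C:*/2, job_E:*/13}
Op 7: register job_B */11 -> active={job_A:*/7, job_B:*/11, job_C:*/2, job_E:*/13}
  job_A: interval 7, next fire after T=60 is 63
  job_B: interval 11, next fire after T=60 is 66
  job_C: interval 2, next fire after T=60 is 62
  job_E: interval 13, next fire after T=60 is 65
Earliest fire time = 62 (job job_C)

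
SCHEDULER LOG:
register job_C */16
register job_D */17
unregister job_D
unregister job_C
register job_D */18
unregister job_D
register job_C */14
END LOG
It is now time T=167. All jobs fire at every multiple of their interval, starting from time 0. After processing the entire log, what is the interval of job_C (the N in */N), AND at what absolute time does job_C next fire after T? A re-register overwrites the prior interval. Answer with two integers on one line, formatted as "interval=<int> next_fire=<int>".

Op 1: register job_C */16 -> active={job_C:*/16}
Op 2: register job_D */17 -> active={job_C:*/16, job_D:*/17}
Op 3: unregister job_D -> active={job_C:*/16}
Op 4: unregister job_C -> active={}
Op 5: register job_D */18 -> active={job_D:*/18}
Op 6: unregister job_D -> active={}
Op 7: register job_C */14 -> active={job_C:*/14}
Final interval of job_C = 14
Next fire of job_C after T=167: (167//14+1)*14 = 168

Answer: interval=14 next_fire=168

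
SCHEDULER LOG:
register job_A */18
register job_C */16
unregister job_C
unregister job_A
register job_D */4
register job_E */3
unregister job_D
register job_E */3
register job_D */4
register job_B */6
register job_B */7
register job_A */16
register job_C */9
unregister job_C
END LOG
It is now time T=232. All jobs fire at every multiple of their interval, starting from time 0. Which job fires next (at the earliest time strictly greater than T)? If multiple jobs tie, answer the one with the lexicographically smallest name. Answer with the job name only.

Op 1: register job_A */18 -> active={job_A:*/18}
Op 2: register job_C */16 -> active={job_A:*/18, job_C:*/16}
Op 3: unregister job_C -> active={job_A:*/18}
Op 4: unregister job_A -> active={}
Op 5: register job_D */4 -> active={job_D:*/4}
Op 6: register job_E */3 -> active={job_D:*/4, job_E:*/3}
Op 7: unregister job_D -> active={job_E:*/3}
Op 8: register job_E */3 -> active={job_E:*/3}
Op 9: register job_D */4 -> active={job_D:*/4, job_E:*/3}
Op 10: register job_B */6 -> active={job_B:*/6, job_D:*/4, job_E:*/3}
Op 11: register job_B */7 -> active={job_B:*/7, job_D:*/4, job_E:*/3}
Op 12: register job_A */16 -> active={job_A:*/16, job_B:*/7, job_D:*/4, job_E:*/3}
Op 13: register job_C */9 -> active={job_A:*/16, job_B:*/7, job_C:*/9, job_D:*/4, job_E:*/3}
Op 14: unregister job_C -> active={job_A:*/16, job_B:*/7, job_D:*/4, job_E:*/3}
  job_A: interval 16, next fire after T=232 is 240
  job_B: interval 7, next fire after T=232 is 238
  job_D: interval 4, next fire after T=232 is 236
  job_E: interval 3, next fire after T=232 is 234
Earliest = 234, winner (lex tiebreak) = job_E

Answer: job_E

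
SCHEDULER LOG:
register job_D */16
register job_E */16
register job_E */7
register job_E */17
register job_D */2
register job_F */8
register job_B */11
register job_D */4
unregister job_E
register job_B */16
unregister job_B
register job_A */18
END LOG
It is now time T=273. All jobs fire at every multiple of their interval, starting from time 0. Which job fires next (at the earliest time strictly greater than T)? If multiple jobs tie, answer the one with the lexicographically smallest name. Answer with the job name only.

Answer: job_D

Derivation:
Op 1: register job_D */16 -> active={job_D:*/16}
Op 2: register job_E */16 -> active={job_D:*/16, job_E:*/16}
Op 3: register job_E */7 -> active={job_D:*/16, job_E:*/7}
Op 4: register job_E */17 -> active={job_D:*/16, job_E:*/17}
Op 5: register job_D */2 -> active={job_D:*/2, job_E:*/17}
Op 6: register job_F */8 -> active={job_D:*/2, job_E:*/17, job_F:*/8}
Op 7: register job_B */11 -> active={job_B:*/11, job_D:*/2, job_E:*/17, job_F:*/8}
Op 8: register job_D */4 -> active={job_B:*/11, job_D:*/4, job_E:*/17, job_F:*/8}
Op 9: unregister job_E -> active={job_B:*/11, job_D:*/4, job_F:*/8}
Op 10: register job_B */16 -> active={job_B:*/16, job_D:*/4, job_F:*/8}
Op 11: unregister job_B -> active={job_D:*/4, job_F:*/8}
Op 12: register job_A */18 -> active={job_A:*/18, job_D:*/4, job_F:*/8}
  job_A: interval 18, next fire after T=273 is 288
  job_D: interval 4, next fire after T=273 is 276
  job_F: interval 8, next fire after T=273 is 280
Earliest = 276, winner (lex tiebreak) = job_D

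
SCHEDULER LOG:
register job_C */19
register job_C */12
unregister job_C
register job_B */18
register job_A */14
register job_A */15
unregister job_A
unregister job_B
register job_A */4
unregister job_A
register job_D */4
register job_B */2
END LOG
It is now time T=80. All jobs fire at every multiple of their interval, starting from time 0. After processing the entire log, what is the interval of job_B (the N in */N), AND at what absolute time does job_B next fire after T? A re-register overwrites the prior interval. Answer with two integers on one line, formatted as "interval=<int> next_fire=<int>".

Answer: interval=2 next_fire=82

Derivation:
Op 1: register job_C */19 -> active={job_C:*/19}
Op 2: register job_C */12 -> active={job_C:*/12}
Op 3: unregister job_C -> active={}
Op 4: register job_B */18 -> active={job_B:*/18}
Op 5: register job_A */14 -> active={job_A:*/14, job_B:*/18}
Op 6: register job_A */15 -> active={job_A:*/15, job_B:*/18}
Op 7: unregister job_A -> active={job_B:*/18}
Op 8: unregister job_B -> active={}
Op 9: register job_A */4 -> active={job_A:*/4}
Op 10: unregister job_A -> active={}
Op 11: register job_D */4 -> active={job_D:*/4}
Op 12: register job_B */2 -> active={job_B:*/2, job_D:*/4}
Final interval of job_B = 2
Next fire of job_B after T=80: (80//2+1)*2 = 82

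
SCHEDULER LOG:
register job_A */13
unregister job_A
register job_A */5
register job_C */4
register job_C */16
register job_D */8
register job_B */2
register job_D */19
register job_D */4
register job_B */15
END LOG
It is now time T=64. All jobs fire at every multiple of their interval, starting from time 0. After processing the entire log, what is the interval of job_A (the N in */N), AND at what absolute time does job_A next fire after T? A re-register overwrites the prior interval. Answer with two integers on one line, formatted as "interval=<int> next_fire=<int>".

Op 1: register job_A */13 -> active={job_A:*/13}
Op 2: unregister job_A -> active={}
Op 3: register job_A */5 -> active={job_A:*/5}
Op 4: register job_C */4 -> active={job_A:*/5, job_C:*/4}
Op 5: register job_C */16 -> active={job_A:*/5, job_C:*/16}
Op 6: register job_D */8 -> active={job_A:*/5, job_C:*/16, job_D:*/8}
Op 7: register job_B */2 -> active={job_A:*/5, job_B:*/2, job_C:*/16, job_D:*/8}
Op 8: register job_D */19 -> active={job_A:*/5, job_B:*/2, job_C:*/16, job_D:*/19}
Op 9: register job_D */4 -> active={job_A:*/5, job_B:*/2, job_C:*/16, job_D:*/4}
Op 10: register job_B */15 -> active={job_A:*/5, job_B:*/15, job_C:*/16, job_D:*/4}
Final interval of job_A = 5
Next fire of job_A after T=64: (64//5+1)*5 = 65

Answer: interval=5 next_fire=65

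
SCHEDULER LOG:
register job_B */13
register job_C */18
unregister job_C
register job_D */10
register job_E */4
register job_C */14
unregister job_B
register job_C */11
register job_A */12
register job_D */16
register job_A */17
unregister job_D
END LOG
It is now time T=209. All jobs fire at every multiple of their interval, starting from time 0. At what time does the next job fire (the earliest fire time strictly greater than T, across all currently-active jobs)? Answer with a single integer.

Op 1: register job_B */13 -> active={job_B:*/13}
Op 2: register job_C */18 -> active={job_B:*/13, job_C:*/18}
Op 3: unregister job_C -> active={job_B:*/13}
Op 4: register job_D */10 -> active={job_B:*/13, job_D:*/10}
Op 5: register job_E */4 -> active={job_B:*/13, job_D:*/10, job_E:*/4}
Op 6: register job_C */14 -> active={job_B:*/13, job_C:*/14, job_D:*/10, job_E:*/4}
Op 7: unregister job_B -> active={job_C:*/14, job_D:*/10, job_E:*/4}
Op 8: register job_C */11 -> active={job_C:*/11, job_D:*/10, job_E:*/4}
Op 9: register job_A */12 -> active={job_A:*/12, job_C:*/11, job_D:*/10, job_E:*/4}
Op 10: register job_D */16 -> active={job_A:*/12, job_C:*/11, job_D:*/16, job_E:*/4}
Op 11: register job_A */17 -> active={job_A:*/17, job_C:*/11, job_D:*/16, job_E:*/4}
Op 12: unregister job_D -> active={job_A:*/17, job_C:*/11, job_E:*/4}
  job_A: interval 17, next fire after T=209 is 221
  job_C: interval 11, next fire after T=209 is 220
  job_E: interval 4, next fire after T=209 is 212
Earliest fire time = 212 (job job_E)

Answer: 212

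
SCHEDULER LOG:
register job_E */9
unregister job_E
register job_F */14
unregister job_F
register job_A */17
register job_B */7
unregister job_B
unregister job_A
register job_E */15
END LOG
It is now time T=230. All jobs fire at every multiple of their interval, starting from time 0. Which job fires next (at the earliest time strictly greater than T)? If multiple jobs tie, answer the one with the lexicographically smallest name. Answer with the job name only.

Op 1: register job_E */9 -> active={job_E:*/9}
Op 2: unregister job_E -> active={}
Op 3: register job_F */14 -> active={job_F:*/14}
Op 4: unregister job_F -> active={}
Op 5: register job_A */17 -> active={job_A:*/17}
Op 6: register job_B */7 -> active={job_A:*/17, job_B:*/7}
Op 7: unregister job_B -> active={job_A:*/17}
Op 8: unregister job_A -> active={}
Op 9: register job_E */15 -> active={job_E:*/15}
  job_E: interval 15, next fire after T=230 is 240
Earliest = 240, winner (lex tiebreak) = job_E

Answer: job_E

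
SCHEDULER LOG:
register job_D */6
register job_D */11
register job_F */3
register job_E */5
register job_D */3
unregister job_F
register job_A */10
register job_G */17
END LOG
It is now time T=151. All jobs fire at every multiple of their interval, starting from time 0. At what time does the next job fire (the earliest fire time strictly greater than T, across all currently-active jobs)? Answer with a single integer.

Op 1: register job_D */6 -> active={job_D:*/6}
Op 2: register job_D */11 -> active={job_D:*/11}
Op 3: register job_F */3 -> active={job_D:*/11, job_F:*/3}
Op 4: register job_E */5 -> active={job_D:*/11, job_E:*/5, job_F:*/3}
Op 5: register job_D */3 -> active={job_D:*/3, job_E:*/5, job_F:*/3}
Op 6: unregister job_F -> active={job_D:*/3, job_E:*/5}
Op 7: register job_A */10 -> active={job_A:*/10, job_D:*/3, job_E:*/5}
Op 8: register job_G */17 -> active={job_A:*/10, job_D:*/3, job_E:*/5, job_G:*/17}
  job_A: interval 10, next fire after T=151 is 160
  job_D: interval 3, next fire after T=151 is 153
  job_E: interval 5, next fire after T=151 is 155
  job_G: interval 17, next fire after T=151 is 153
Earliest fire time = 153 (job job_D)

Answer: 153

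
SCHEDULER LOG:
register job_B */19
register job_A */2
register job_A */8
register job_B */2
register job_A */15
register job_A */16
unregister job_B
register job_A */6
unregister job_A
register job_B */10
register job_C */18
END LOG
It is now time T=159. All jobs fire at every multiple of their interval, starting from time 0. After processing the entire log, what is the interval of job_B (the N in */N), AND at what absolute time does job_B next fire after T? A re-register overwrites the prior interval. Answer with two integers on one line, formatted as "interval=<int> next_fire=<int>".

Op 1: register job_B */19 -> active={job_B:*/19}
Op 2: register job_A */2 -> active={job_A:*/2, job_B:*/19}
Op 3: register job_A */8 -> active={job_A:*/8, job_B:*/19}
Op 4: register job_B */2 -> active={job_A:*/8, job_B:*/2}
Op 5: register job_A */15 -> active={job_A:*/15, job_B:*/2}
Op 6: register job_A */16 -> active={job_A:*/16, job_B:*/2}
Op 7: unregister job_B -> active={job_A:*/16}
Op 8: register job_A */6 -> active={job_A:*/6}
Op 9: unregister job_A -> active={}
Op 10: register job_B */10 -> active={job_B:*/10}
Op 11: register job_C */18 -> active={job_B:*/10, job_C:*/18}
Final interval of job_B = 10
Next fire of job_B after T=159: (159//10+1)*10 = 160

Answer: interval=10 next_fire=160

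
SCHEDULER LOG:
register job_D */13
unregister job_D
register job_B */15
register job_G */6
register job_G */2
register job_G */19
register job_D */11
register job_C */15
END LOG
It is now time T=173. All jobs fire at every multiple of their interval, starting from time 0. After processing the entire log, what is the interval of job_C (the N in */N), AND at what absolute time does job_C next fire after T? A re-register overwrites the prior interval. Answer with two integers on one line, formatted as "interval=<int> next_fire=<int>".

Answer: interval=15 next_fire=180

Derivation:
Op 1: register job_D */13 -> active={job_D:*/13}
Op 2: unregister job_D -> active={}
Op 3: register job_B */15 -> active={job_B:*/15}
Op 4: register job_G */6 -> active={job_B:*/15, job_G:*/6}
Op 5: register job_G */2 -> active={job_B:*/15, job_G:*/2}
Op 6: register job_G */19 -> active={job_B:*/15, job_G:*/19}
Op 7: register job_D */11 -> active={job_B:*/15, job_D:*/11, job_G:*/19}
Op 8: register job_C */15 -> active={job_B:*/15, job_C:*/15, job_D:*/11, job_G:*/19}
Final interval of job_C = 15
Next fire of job_C after T=173: (173//15+1)*15 = 180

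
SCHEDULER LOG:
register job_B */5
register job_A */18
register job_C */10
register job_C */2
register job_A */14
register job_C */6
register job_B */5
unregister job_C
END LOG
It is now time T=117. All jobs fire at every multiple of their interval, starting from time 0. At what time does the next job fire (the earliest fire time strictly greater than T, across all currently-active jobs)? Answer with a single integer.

Answer: 120

Derivation:
Op 1: register job_B */5 -> active={job_B:*/5}
Op 2: register job_A */18 -> active={job_A:*/18, job_B:*/5}
Op 3: register job_C */10 -> active={job_A:*/18, job_B:*/5, job_C:*/10}
Op 4: register job_C */2 -> active={job_A:*/18, job_B:*/5, job_C:*/2}
Op 5: register job_A */14 -> active={job_A:*/14, job_B:*/5, job_C:*/2}
Op 6: register job_C */6 -> active={job_A:*/14, job_B:*/5, job_C:*/6}
Op 7: register job_B */5 -> active={job_A:*/14, job_B:*/5, job_C:*/6}
Op 8: unregister job_C -> active={job_A:*/14, job_B:*/5}
  job_A: interval 14, next fire after T=117 is 126
  job_B: interval 5, next fire after T=117 is 120
Earliest fire time = 120 (job job_B)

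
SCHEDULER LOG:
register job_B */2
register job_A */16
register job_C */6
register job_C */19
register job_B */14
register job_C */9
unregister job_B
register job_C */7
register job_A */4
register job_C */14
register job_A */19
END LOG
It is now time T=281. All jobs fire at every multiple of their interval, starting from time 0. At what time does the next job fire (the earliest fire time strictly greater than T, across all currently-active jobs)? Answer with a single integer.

Answer: 285

Derivation:
Op 1: register job_B */2 -> active={job_B:*/2}
Op 2: register job_A */16 -> active={job_A:*/16, job_B:*/2}
Op 3: register job_C */6 -> active={job_A:*/16, job_B:*/2, job_C:*/6}
Op 4: register job_C */19 -> active={job_A:*/16, job_B:*/2, job_C:*/19}
Op 5: register job_B */14 -> active={job_A:*/16, job_B:*/14, job_C:*/19}
Op 6: register job_C */9 -> active={job_A:*/16, job_B:*/14, job_C:*/9}
Op 7: unregister job_B -> active={job_A:*/16, job_C:*/9}
Op 8: register job_C */7 -> active={job_A:*/16, job_C:*/7}
Op 9: register job_A */4 -> active={job_A:*/4, job_C:*/7}
Op 10: register job_C */14 -> active={job_A:*/4, job_C:*/14}
Op 11: register job_A */19 -> active={job_A:*/19, job_C:*/14}
  job_A: interval 19, next fire after T=281 is 285
  job_C: interval 14, next fire after T=281 is 294
Earliest fire time = 285 (job job_A)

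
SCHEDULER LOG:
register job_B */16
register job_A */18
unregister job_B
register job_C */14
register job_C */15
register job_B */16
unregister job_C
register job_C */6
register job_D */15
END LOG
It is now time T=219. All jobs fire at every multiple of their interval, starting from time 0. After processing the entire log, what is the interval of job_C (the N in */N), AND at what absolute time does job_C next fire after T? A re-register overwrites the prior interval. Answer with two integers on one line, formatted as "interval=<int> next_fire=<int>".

Answer: interval=6 next_fire=222

Derivation:
Op 1: register job_B */16 -> active={job_B:*/16}
Op 2: register job_A */18 -> active={job_A:*/18, job_B:*/16}
Op 3: unregister job_B -> active={job_A:*/18}
Op 4: register job_C */14 -> active={job_A:*/18, job_C:*/14}
Op 5: register job_C */15 -> active={job_A:*/18, job_C:*/15}
Op 6: register job_B */16 -> active={job_A:*/18, job_B:*/16, job_C:*/15}
Op 7: unregister job_C -> active={job_A:*/18, job_B:*/16}
Op 8: register job_C */6 -> active={job_A:*/18, job_B:*/16, job_C:*/6}
Op 9: register job_D */15 -> active={job_A:*/18, job_B:*/16, job_C:*/6, job_D:*/15}
Final interval of job_C = 6
Next fire of job_C after T=219: (219//6+1)*6 = 222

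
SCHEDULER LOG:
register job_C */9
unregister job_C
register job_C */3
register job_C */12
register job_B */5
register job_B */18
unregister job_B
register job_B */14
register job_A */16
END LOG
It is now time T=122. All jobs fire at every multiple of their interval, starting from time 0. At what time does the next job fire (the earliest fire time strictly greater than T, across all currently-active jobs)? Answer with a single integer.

Answer: 126

Derivation:
Op 1: register job_C */9 -> active={job_C:*/9}
Op 2: unregister job_C -> active={}
Op 3: register job_C */3 -> active={job_C:*/3}
Op 4: register job_C */12 -> active={job_C:*/12}
Op 5: register job_B */5 -> active={job_B:*/5, job_C:*/12}
Op 6: register job_B */18 -> active={job_B:*/18, job_C:*/12}
Op 7: unregister job_B -> active={job_C:*/12}
Op 8: register job_B */14 -> active={job_B:*/14, job_C:*/12}
Op 9: register job_A */16 -> active={job_A:*/16, job_B:*/14, job_C:*/12}
  job_A: interval 16, next fire after T=122 is 128
  job_B: interval 14, next fire after T=122 is 126
  job_C: interval 12, next fire after T=122 is 132
Earliest fire time = 126 (job job_B)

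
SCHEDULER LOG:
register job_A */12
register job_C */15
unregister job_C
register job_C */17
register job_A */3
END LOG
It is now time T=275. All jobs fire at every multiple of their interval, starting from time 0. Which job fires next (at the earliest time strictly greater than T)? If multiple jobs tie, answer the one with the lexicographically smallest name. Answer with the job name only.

Answer: job_A

Derivation:
Op 1: register job_A */12 -> active={job_A:*/12}
Op 2: register job_C */15 -> active={job_A:*/12, job_C:*/15}
Op 3: unregister job_C -> active={job_A:*/12}
Op 4: register job_C */17 -> active={job_A:*/12, job_C:*/17}
Op 5: register job_A */3 -> active={job_A:*/3, job_C:*/17}
  job_A: interval 3, next fire after T=275 is 276
  job_C: interval 17, next fire after T=275 is 289
Earliest = 276, winner (lex tiebreak) = job_A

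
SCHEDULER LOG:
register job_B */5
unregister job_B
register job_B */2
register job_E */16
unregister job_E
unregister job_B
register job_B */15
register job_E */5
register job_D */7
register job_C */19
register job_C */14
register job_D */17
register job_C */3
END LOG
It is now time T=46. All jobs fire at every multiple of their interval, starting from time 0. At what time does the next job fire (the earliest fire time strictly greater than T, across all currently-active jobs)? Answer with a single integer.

Op 1: register job_B */5 -> active={job_B:*/5}
Op 2: unregister job_B -> active={}
Op 3: register job_B */2 -> active={job_B:*/2}
Op 4: register job_E */16 -> active={job_B:*/2, job_E:*/16}
Op 5: unregister job_E -> active={job_B:*/2}
Op 6: unregister job_B -> active={}
Op 7: register job_B */15 -> active={job_B:*/15}
Op 8: register job_E */5 -> active={job_B:*/15, job_E:*/5}
Op 9: register job_D */7 -> active={job_B:*/15, job_D:*/7, job_E:*/5}
Op 10: register job_C */19 -> active={job_B:*/15, job_C:*/19, job_D:*/7, job_E:*/5}
Op 11: register job_C */14 -> active={job_B:*/15, job_C:*/14, job_D:*/7, job_E:*/5}
Op 12: register job_D */17 -> active={job_B:*/15, job_C:*/14, job_D:*/17, job_E:*/5}
Op 13: register job_C */3 -> active={job_B:*/15, job_C:*/3, job_D:*/17, job_E:*/5}
  job_B: interval 15, next fire after T=46 is 60
  job_C: interval 3, next fire after T=46 is 48
  job_D: interval 17, next fire after T=46 is 51
  job_E: interval 5, next fire after T=46 is 50
Earliest fire time = 48 (job job_C)

Answer: 48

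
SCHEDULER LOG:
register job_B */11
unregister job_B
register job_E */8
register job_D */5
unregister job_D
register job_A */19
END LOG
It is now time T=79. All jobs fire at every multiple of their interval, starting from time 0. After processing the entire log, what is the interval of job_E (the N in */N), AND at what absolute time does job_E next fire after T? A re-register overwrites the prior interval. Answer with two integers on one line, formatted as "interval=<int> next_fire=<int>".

Answer: interval=8 next_fire=80

Derivation:
Op 1: register job_B */11 -> active={job_B:*/11}
Op 2: unregister job_B -> active={}
Op 3: register job_E */8 -> active={job_E:*/8}
Op 4: register job_D */5 -> active={job_D:*/5, job_E:*/8}
Op 5: unregister job_D -> active={job_E:*/8}
Op 6: register job_A */19 -> active={job_A:*/19, job_E:*/8}
Final interval of job_E = 8
Next fire of job_E after T=79: (79//8+1)*8 = 80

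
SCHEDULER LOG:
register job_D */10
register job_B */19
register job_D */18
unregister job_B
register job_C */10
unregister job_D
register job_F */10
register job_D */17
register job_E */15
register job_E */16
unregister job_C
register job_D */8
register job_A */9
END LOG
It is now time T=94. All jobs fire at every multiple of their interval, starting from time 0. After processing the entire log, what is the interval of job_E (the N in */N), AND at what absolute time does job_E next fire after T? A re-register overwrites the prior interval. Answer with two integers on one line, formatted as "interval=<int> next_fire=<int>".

Op 1: register job_D */10 -> active={job_D:*/10}
Op 2: register job_B */19 -> active={job_B:*/19, job_D:*/10}
Op 3: register job_D */18 -> active={job_B:*/19, job_D:*/18}
Op 4: unregister job_B -> active={job_D:*/18}
Op 5: register job_C */10 -> active={job_C:*/10, job_D:*/18}
Op 6: unregister job_D -> active={job_C:*/10}
Op 7: register job_F */10 -> active={job_C:*/10, job_F:*/10}
Op 8: register job_D */17 -> active={job_C:*/10, job_D:*/17, job_F:*/10}
Op 9: register job_E */15 -> active={job_C:*/10, job_D:*/17, job_E:*/15, job_F:*/10}
Op 10: register job_E */16 -> active={job_C:*/10, job_D:*/17, job_E:*/16, job_F:*/10}
Op 11: unregister job_C -> active={job_D:*/17, job_E:*/16, job_F:*/10}
Op 12: register job_D */8 -> active={job_D:*/8, job_E:*/16, job_F:*/10}
Op 13: register job_A */9 -> active={job_A:*/9, job_D:*/8, job_E:*/16, job_F:*/10}
Final interval of job_E = 16
Next fire of job_E after T=94: (94//16+1)*16 = 96

Answer: interval=16 next_fire=96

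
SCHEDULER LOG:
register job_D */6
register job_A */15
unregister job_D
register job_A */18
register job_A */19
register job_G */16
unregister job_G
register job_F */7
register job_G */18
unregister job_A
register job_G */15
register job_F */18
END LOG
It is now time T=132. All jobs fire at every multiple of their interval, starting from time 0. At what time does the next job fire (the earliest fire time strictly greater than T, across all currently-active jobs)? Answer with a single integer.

Answer: 135

Derivation:
Op 1: register job_D */6 -> active={job_D:*/6}
Op 2: register job_A */15 -> active={job_A:*/15, job_D:*/6}
Op 3: unregister job_D -> active={job_A:*/15}
Op 4: register job_A */18 -> active={job_A:*/18}
Op 5: register job_A */19 -> active={job_A:*/19}
Op 6: register job_G */16 -> active={job_A:*/19, job_G:*/16}
Op 7: unregister job_G -> active={job_A:*/19}
Op 8: register job_F */7 -> active={job_A:*/19, job_F:*/7}
Op 9: register job_G */18 -> active={job_A:*/19, job_F:*/7, job_G:*/18}
Op 10: unregister job_A -> active={job_F:*/7, job_G:*/18}
Op 11: register job_G */15 -> active={job_F:*/7, job_G:*/15}
Op 12: register job_F */18 -> active={job_F:*/18, job_G:*/15}
  job_F: interval 18, next fire after T=132 is 144
  job_G: interval 15, next fire after T=132 is 135
Earliest fire time = 135 (job job_G)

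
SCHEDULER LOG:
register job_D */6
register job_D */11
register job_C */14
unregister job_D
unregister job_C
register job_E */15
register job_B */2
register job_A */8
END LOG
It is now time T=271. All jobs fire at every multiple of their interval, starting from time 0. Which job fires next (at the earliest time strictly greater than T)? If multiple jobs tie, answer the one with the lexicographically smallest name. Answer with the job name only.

Op 1: register job_D */6 -> active={job_D:*/6}
Op 2: register job_D */11 -> active={job_D:*/11}
Op 3: register job_C */14 -> active={job_C:*/14, job_D:*/11}
Op 4: unregister job_D -> active={job_C:*/14}
Op 5: unregister job_C -> active={}
Op 6: register job_E */15 -> active={job_E:*/15}
Op 7: register job_B */2 -> active={job_B:*/2, job_E:*/15}
Op 8: register job_A */8 -> active={job_A:*/8, job_B:*/2, job_E:*/15}
  job_A: interval 8, next fire after T=271 is 272
  job_B: interval 2, next fire after T=271 is 272
  job_E: interval 15, next fire after T=271 is 285
Earliest = 272, winner (lex tiebreak) = job_A

Answer: job_A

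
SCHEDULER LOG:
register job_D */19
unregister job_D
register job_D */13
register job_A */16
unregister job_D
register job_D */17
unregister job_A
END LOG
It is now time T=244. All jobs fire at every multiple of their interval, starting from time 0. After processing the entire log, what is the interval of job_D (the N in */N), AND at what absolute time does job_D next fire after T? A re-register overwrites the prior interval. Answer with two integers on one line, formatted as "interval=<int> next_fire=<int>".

Answer: interval=17 next_fire=255

Derivation:
Op 1: register job_D */19 -> active={job_D:*/19}
Op 2: unregister job_D -> active={}
Op 3: register job_D */13 -> active={job_D:*/13}
Op 4: register job_A */16 -> active={job_A:*/16, job_D:*/13}
Op 5: unregister job_D -> active={job_A:*/16}
Op 6: register job_D */17 -> active={job_A:*/16, job_D:*/17}
Op 7: unregister job_A -> active={job_D:*/17}
Final interval of job_D = 17
Next fire of job_D after T=244: (244//17+1)*17 = 255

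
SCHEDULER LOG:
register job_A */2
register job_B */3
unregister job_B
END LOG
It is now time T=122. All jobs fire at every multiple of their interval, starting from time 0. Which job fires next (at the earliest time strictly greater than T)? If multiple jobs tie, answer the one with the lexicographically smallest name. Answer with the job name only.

Answer: job_A

Derivation:
Op 1: register job_A */2 -> active={job_A:*/2}
Op 2: register job_B */3 -> active={job_A:*/2, job_B:*/3}
Op 3: unregister job_B -> active={job_A:*/2}
  job_A: interval 2, next fire after T=122 is 124
Earliest = 124, winner (lex tiebreak) = job_A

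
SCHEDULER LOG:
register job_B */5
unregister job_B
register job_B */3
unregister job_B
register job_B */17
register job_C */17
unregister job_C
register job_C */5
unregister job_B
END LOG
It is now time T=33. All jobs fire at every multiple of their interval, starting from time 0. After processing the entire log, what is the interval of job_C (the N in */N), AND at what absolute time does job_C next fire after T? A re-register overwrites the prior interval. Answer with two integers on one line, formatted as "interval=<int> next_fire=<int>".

Op 1: register job_B */5 -> active={job_B:*/5}
Op 2: unregister job_B -> active={}
Op 3: register job_B */3 -> active={job_B:*/3}
Op 4: unregister job_B -> active={}
Op 5: register job_B */17 -> active={job_B:*/17}
Op 6: register job_C */17 -> active={job_B:*/17, job_C:*/17}
Op 7: unregister job_C -> active={job_B:*/17}
Op 8: register job_C */5 -> active={job_B:*/17, job_C:*/5}
Op 9: unregister job_B -> active={job_C:*/5}
Final interval of job_C = 5
Next fire of job_C after T=33: (33//5+1)*5 = 35

Answer: interval=5 next_fire=35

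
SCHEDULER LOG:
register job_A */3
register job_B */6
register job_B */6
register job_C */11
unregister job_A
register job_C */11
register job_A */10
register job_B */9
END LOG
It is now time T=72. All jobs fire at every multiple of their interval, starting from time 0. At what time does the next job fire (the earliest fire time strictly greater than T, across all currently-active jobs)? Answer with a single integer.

Answer: 77

Derivation:
Op 1: register job_A */3 -> active={job_A:*/3}
Op 2: register job_B */6 -> active={job_A:*/3, job_B:*/6}
Op 3: register job_B */6 -> active={job_A:*/3, job_B:*/6}
Op 4: register job_C */11 -> active={job_A:*/3, job_B:*/6, job_C:*/11}
Op 5: unregister job_A -> active={job_B:*/6, job_C:*/11}
Op 6: register job_C */11 -> active={job_B:*/6, job_C:*/11}
Op 7: register job_A */10 -> active={job_A:*/10, job_B:*/6, job_C:*/11}
Op 8: register job_B */9 -> active={job_A:*/10, job_B:*/9, job_C:*/11}
  job_A: interval 10, next fire after T=72 is 80
  job_B: interval 9, next fire after T=72 is 81
  job_C: interval 11, next fire after T=72 is 77
Earliest fire time = 77 (job job_C)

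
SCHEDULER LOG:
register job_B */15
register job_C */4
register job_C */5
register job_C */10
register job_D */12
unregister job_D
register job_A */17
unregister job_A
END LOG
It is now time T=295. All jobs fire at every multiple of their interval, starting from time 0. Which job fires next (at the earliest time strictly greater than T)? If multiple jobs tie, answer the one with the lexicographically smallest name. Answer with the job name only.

Op 1: register job_B */15 -> active={job_B:*/15}
Op 2: register job_C */4 -> active={job_B:*/15, job_C:*/4}
Op 3: register job_C */5 -> active={job_B:*/15, job_C:*/5}
Op 4: register job_C */10 -> active={job_B:*/15, job_C:*/10}
Op 5: register job_D */12 -> active={job_B:*/15, job_C:*/10, job_D:*/12}
Op 6: unregister job_D -> active={job_B:*/15, job_C:*/10}
Op 7: register job_A */17 -> active={job_A:*/17, job_B:*/15, job_C:*/10}
Op 8: unregister job_A -> active={job_B:*/15, job_C:*/10}
  job_B: interval 15, next fire after T=295 is 300
  job_C: interval 10, next fire after T=295 is 300
Earliest = 300, winner (lex tiebreak) = job_B

Answer: job_B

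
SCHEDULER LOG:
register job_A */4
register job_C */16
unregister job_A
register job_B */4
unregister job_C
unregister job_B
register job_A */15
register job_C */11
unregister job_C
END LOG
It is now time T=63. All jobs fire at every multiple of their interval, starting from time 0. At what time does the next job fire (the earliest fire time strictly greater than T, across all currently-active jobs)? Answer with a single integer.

Op 1: register job_A */4 -> active={job_A:*/4}
Op 2: register job_C */16 -> active={job_A:*/4, job_C:*/16}
Op 3: unregister job_A -> active={job_C:*/16}
Op 4: register job_B */4 -> active={job_B:*/4, job_C:*/16}
Op 5: unregister job_C -> active={job_B:*/4}
Op 6: unregister job_B -> active={}
Op 7: register job_A */15 -> active={job_A:*/15}
Op 8: register job_C */11 -> active={job_A:*/15, job_C:*/11}
Op 9: unregister job_C -> active={job_A:*/15}
  job_A: interval 15, next fire after T=63 is 75
Earliest fire time = 75 (job job_A)

Answer: 75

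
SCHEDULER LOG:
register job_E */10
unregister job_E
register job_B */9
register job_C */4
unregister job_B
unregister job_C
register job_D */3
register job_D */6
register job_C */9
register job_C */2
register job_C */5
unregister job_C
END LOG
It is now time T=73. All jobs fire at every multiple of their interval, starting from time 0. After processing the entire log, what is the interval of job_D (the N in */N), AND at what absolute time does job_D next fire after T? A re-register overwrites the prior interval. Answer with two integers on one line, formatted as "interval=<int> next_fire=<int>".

Answer: interval=6 next_fire=78

Derivation:
Op 1: register job_E */10 -> active={job_E:*/10}
Op 2: unregister job_E -> active={}
Op 3: register job_B */9 -> active={job_B:*/9}
Op 4: register job_C */4 -> active={job_B:*/9, job_C:*/4}
Op 5: unregister job_B -> active={job_C:*/4}
Op 6: unregister job_C -> active={}
Op 7: register job_D */3 -> active={job_D:*/3}
Op 8: register job_D */6 -> active={job_D:*/6}
Op 9: register job_C */9 -> active={job_C:*/9, job_D:*/6}
Op 10: register job_C */2 -> active={job_C:*/2, job_D:*/6}
Op 11: register job_C */5 -> active={job_C:*/5, job_D:*/6}
Op 12: unregister job_C -> active={job_D:*/6}
Final interval of job_D = 6
Next fire of job_D after T=73: (73//6+1)*6 = 78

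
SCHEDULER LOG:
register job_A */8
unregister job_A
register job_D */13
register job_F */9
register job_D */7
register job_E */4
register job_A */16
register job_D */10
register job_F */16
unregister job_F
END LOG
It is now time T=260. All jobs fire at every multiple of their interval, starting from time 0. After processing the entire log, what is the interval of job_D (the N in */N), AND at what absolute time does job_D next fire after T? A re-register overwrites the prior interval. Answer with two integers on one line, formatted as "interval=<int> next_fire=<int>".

Op 1: register job_A */8 -> active={job_A:*/8}
Op 2: unregister job_A -> active={}
Op 3: register job_D */13 -> active={job_D:*/13}
Op 4: register job_F */9 -> active={job_D:*/13, job_F:*/9}
Op 5: register job_D */7 -> active={job_D:*/7, job_F:*/9}
Op 6: register job_E */4 -> active={job_D:*/7, job_E:*/4, job_F:*/9}
Op 7: register job_A */16 -> active={job_A:*/16, job_D:*/7, job_E:*/4, job_F:*/9}
Op 8: register job_D */10 -> active={job_A:*/16, job_D:*/10, job_E:*/4, job_F:*/9}
Op 9: register job_F */16 -> active={job_A:*/16, job_D:*/10, job_E:*/4, job_F:*/16}
Op 10: unregister job_F -> active={job_A:*/16, job_D:*/10, job_E:*/4}
Final interval of job_D = 10
Next fire of job_D after T=260: (260//10+1)*10 = 270

Answer: interval=10 next_fire=270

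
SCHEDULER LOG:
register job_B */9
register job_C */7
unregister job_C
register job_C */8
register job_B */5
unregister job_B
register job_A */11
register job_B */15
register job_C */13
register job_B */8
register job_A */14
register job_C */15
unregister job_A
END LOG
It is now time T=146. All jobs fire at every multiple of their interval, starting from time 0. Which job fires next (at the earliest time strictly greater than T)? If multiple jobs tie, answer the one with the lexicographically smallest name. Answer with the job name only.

Answer: job_C

Derivation:
Op 1: register job_B */9 -> active={job_B:*/9}
Op 2: register job_C */7 -> active={job_B:*/9, job_C:*/7}
Op 3: unregister job_C -> active={job_B:*/9}
Op 4: register job_C */8 -> active={job_B:*/9, job_C:*/8}
Op 5: register job_B */5 -> active={job_B:*/5, job_C:*/8}
Op 6: unregister job_B -> active={job_C:*/8}
Op 7: register job_A */11 -> active={job_A:*/11, job_C:*/8}
Op 8: register job_B */15 -> active={job_A:*/11, job_B:*/15, job_C:*/8}
Op 9: register job_C */13 -> active={job_A:*/11, job_B:*/15, job_C:*/13}
Op 10: register job_B */8 -> active={job_A:*/11, job_B:*/8, job_C:*/13}
Op 11: register job_A */14 -> active={job_A:*/14, job_B:*/8, job_C:*/13}
Op 12: register job_C */15 -> active={job_A:*/14, job_B:*/8, job_C:*/15}
Op 13: unregister job_A -> active={job_B:*/8, job_C:*/15}
  job_B: interval 8, next fire after T=146 is 152
  job_C: interval 15, next fire after T=146 is 150
Earliest = 150, winner (lex tiebreak) = job_C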